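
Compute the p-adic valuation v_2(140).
v_2(140) = 2

v_2(n) is the largest exponent k such that 2^k divides n. Factor out: 140 = 2^2 · 35. (Sign doesn't affect v_p.) So v_2(140) = 2.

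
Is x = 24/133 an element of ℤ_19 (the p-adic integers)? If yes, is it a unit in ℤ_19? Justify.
x ∉ ℤ_19 (v_19(x) = -1 < 0)

ℤ_19 = {x ∈ ℚ_19 : v_19(x) ≥ 0} and ℤ_19^× = {x ∈ ℤ_19 : v_19(x) = 0}. Here v_19(24/133) = v_19(num) − v_19(den) = -1; compare against these criteria.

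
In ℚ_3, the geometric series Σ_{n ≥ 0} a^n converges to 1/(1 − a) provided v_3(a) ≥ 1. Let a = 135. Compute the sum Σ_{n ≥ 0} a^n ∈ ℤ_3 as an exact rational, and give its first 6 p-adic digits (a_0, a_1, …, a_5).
Σ a^n = 1/(1 − a) = -1/134;  first 6 digits = (1, 0, 0, 2, 1, 0)

v_3(a) = 3 ≥ 1, so the series converges in ℤ_3 to 1/(1 − a) = 1/(1 − 135) = -1/134. Expand this rational in ℤ_3: compute digits iteratively via d_i = x_i mod 3, x_{i+1} = (x_i − d_i)/3. The first 6 digits are (1, 0, 0, 2, 1, 0).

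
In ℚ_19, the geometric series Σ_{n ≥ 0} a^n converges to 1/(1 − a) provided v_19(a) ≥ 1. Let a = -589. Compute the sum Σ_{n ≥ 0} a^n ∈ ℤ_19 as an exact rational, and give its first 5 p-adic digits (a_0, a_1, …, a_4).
Σ a^n = 1/(1 − a) = 1/590;  first 5 digits = (1, 7, 9, 13, 18)

v_19(a) = 1 ≥ 1, so the series converges in ℤ_19 to 1/(1 − a) = 1/(1 − (-589)) = 1/590. Expand this rational in ℤ_19: compute digits iteratively via d_i = x_i mod 19, x_{i+1} = (x_i − d_i)/19. The first 5 digits are (1, 7, 9, 13, 18).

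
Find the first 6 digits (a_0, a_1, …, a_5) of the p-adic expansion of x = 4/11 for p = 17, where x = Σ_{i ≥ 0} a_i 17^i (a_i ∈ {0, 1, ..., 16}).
(a_0, …, a_5) = (5, 9, 1, 3, 6, 12)

v_17(4/11) = 0 (numerator and denominator both coprime to 17), so x ∈ ℤ_17^×. Compute digits iteratively via a_i = x_i mod 17, x_{i+1} = (x_i − a_i)/17, with x_0 = x:
  x_0 = 4/11;  a_0 = 5;  x_1 = (x_0 − 5)/17 = -3/11
  x_1 = -3/11;  a_1 = 9;  x_2 = (x_1 − 9)/17 = -6/11
  x_2 = -6/11;  a_2 = 1;  x_3 = (x_2 − 1)/17 = -1/11
  x_3 = -1/11;  a_3 = 3;  x_4 = (x_3 − 3)/17 = -2/11
  x_4 = -2/11;  a_4 = 6;  x_5 = (x_4 − 6)/17 = -4/11
  x_5 = -4/11;  a_5 = 12;  x_6 = (x_5 − 12)/17 = -8/11
Digits: (5, 9, 1, 3, 6, 12).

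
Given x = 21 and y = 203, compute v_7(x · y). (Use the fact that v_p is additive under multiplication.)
v_7(4263) = 2

v_p(x) = 1 (factor: 21 = 7^1 · 3); v_p(y) = 1 (factor: 203 = 7^1 · 29). Additivity: v_p(xy) = v_p(x) + v_p(y) = 1 + 1 = 2. (Direct check: xy = 4263 = 7^2 · (87).)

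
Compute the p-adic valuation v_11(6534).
v_11(6534) = 2

v_11(n) is the largest exponent k such that 11^k divides n. Factor out: 6534 = 11^2 · 54. (Sign doesn't affect v_p.) So v_11(6534) = 2.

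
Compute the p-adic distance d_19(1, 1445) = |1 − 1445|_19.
d_19(1, 1445) = 1/361

Step 1 — x − y = 1 − 1445 = -1444. Step 2 — v_19(-1444) = 2 (factor: -1444 = −(19^2 · 4); the sign does not affect v_p). Step 3 — |x − y|_19 = 19^{-2} = 1/361.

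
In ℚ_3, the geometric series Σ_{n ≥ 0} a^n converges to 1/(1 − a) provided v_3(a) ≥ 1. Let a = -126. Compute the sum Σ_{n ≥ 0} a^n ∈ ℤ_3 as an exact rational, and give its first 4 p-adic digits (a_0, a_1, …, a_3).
Σ a^n = 1/(1 − a) = 1/127;  first 4 digits = (1, 0, 1, 1)

v_3(a) = 2 ≥ 1, so the series converges in ℤ_3 to 1/(1 − a) = 1/(1 − (-126)) = 1/127. Expand this rational in ℤ_3: compute digits iteratively via d_i = x_i mod 3, x_{i+1} = (x_i − d_i)/3. The first 4 digits are (1, 0, 1, 1).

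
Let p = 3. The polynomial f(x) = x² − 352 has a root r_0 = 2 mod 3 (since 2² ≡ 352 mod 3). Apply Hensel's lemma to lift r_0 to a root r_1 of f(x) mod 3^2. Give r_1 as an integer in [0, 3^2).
r_1 = 8 (mod 9)

Hensel's recurrence: r_{i+1} = r_i − f(r_i)·(f′(r_i))^{-1} mod 3^{i+2}, with f′(x) = 2x. Iterate:
  r_0 = 2 (mod 3)
  r_1 = 8 (mod 9)
Final: r_1 = 8, and one checks f(r_1) ≡ 0 mod 3^2.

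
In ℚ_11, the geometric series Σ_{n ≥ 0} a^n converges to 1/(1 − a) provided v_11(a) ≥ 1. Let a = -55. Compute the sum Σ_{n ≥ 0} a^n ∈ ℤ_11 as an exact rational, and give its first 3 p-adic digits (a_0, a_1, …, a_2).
Σ a^n = 1/(1 − a) = 1/56;  first 3 digits = (1, 6, 2)

v_11(a) = 1 ≥ 1, so the series converges in ℤ_11 to 1/(1 − a) = 1/(1 − (-55)) = 1/56. Expand this rational in ℤ_11: compute digits iteratively via d_i = x_i mod 11, x_{i+1} = (x_i − d_i)/11. The first 3 digits are (1, 6, 2).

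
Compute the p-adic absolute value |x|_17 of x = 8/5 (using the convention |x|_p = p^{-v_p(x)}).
|8/5|_17 = 1

Step 1 — compute v_17(x) by factoring powers of 17 out of the numerator and denominator: v_17(8/5) = 0. Step 2 — apply |x|_p = p^{-v_p(x)} = 17^{0} = 1.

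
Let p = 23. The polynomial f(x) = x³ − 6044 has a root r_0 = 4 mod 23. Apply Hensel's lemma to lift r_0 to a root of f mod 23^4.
r_3 = 47430 (mod 279841)

Hensel: r_{i+1} = r_i − f(r_i)/f′(r_i) mod 23^{i+2}, where f′(x) = 3x². Iterate:
  r_0 = 4 (mod 23)
  r_1 = 349 (mod 529)
  r_2 = 10929 (mod 12167)
  r_3 = 47430 (mod 279841)
Final: r = 47430 with f(r) ≡ 0 mod 23^4.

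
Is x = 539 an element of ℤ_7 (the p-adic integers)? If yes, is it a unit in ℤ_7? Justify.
x ∈ ℤ_7 but not a unit; v_7(x) = 2 > 0

ℤ_7 = {x ∈ ℚ_7 : v_7(x) ≥ 0} and ℤ_7^× = {x ∈ ℤ_7 : v_7(x) = 0}. Here v_7(539) = v_7(num) − v_7(den) = 2; compare against these criteria.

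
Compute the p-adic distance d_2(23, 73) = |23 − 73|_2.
d_2(23, 73) = 1/2

Step 1 — x − y = 23 − 73 = -50. Step 2 — v_2(-50) = 1 (factor: -50 = −(2^1 · 25); the sign does not affect v_p). Step 3 — |x − y|_2 = 2^{-1} = 1/2.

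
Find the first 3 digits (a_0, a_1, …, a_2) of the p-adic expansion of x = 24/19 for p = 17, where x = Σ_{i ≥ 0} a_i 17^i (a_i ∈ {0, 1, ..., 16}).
(a_0, …, a_2) = (12, 11, 2)

v_17(24/19) = 0 (numerator and denominator both coprime to 17), so x ∈ ℤ_17^×. Compute digits iteratively via a_i = x_i mod 17, x_{i+1} = (x_i − a_i)/17, with x_0 = x:
  x_0 = 24/19;  a_0 = 12;  x_1 = (x_0 − 12)/17 = -12/19
  x_1 = -12/19;  a_1 = 11;  x_2 = (x_1 − 11)/17 = -13/19
  x_2 = -13/19;  a_2 = 2;  x_3 = (x_2 − 2)/17 = -3/19
Digits: (12, 11, 2).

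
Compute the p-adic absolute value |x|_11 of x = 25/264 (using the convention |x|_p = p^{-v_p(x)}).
|25/264|_11 = 11

Step 1 — compute v_11(x) by factoring powers of 11 out of the numerator and denominator: v_11(25/264) = -1. Step 2 — apply |x|_p = p^{-v_p(x)} = 11^{1} = 11.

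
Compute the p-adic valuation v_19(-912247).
v_19(-912247) = 4

v_19(n) is the largest exponent k such that 19^k divides n. Factor out: -912247 = -19^4 · 7. (Sign doesn't affect v_p.) So v_19(-912247) = 4.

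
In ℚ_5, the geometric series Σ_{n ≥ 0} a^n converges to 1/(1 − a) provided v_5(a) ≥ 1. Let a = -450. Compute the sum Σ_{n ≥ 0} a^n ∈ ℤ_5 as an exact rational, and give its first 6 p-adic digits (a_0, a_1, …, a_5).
Σ a^n = 1/(1 − a) = 1/451;  first 6 digits = (1, 0, 2, 1, 3, 4)

v_5(a) = 2 ≥ 1, so the series converges in ℤ_5 to 1/(1 − a) = 1/(1 − (-450)) = 1/451. Expand this rational in ℤ_5: compute digits iteratively via d_i = x_i mod 5, x_{i+1} = (x_i − d_i)/5. The first 6 digits are (1, 0, 2, 1, 3, 4).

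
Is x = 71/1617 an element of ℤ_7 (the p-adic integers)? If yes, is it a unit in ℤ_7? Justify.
x ∉ ℤ_7 (v_7(x) = -2 < 0)

ℤ_7 = {x ∈ ℚ_7 : v_7(x) ≥ 0} and ℤ_7^× = {x ∈ ℤ_7 : v_7(x) = 0}. Here v_7(71/1617) = v_7(num) − v_7(den) = -2; compare against these criteria.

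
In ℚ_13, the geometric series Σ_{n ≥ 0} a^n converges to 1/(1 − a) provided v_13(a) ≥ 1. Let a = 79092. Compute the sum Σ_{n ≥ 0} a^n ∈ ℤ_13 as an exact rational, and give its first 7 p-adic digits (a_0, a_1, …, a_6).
Σ a^n = 1/(1 − a) = -1/79091;  first 7 digits = (1, 0, 0, 10, 2, 0, 9)

v_13(a) = 3 ≥ 1, so the series converges in ℤ_13 to 1/(1 − a) = 1/(1 − 79092) = -1/79091. Expand this rational in ℤ_13: compute digits iteratively via d_i = x_i mod 13, x_{i+1} = (x_i − d_i)/13. The first 7 digits are (1, 0, 0, 10, 2, 0, 9).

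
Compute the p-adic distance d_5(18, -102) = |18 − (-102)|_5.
d_5(18, -102) = 1/5

Step 1 — x − y = 18 − (-102) = 120. Step 2 — v_5(120) = 1 (factor: 120 = (5^1 · 24); the sign does not affect v_p). Step 3 — |x − y|_5 = 5^{-1} = 1/5.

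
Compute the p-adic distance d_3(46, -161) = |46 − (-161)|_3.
d_3(46, -161) = 1/9

Step 1 — x − y = 46 − (-161) = 207. Step 2 — v_3(207) = 2 (factor: 207 = (3^2 · 23); the sign does not affect v_p). Step 3 — |x − y|_3 = 3^{-2} = 1/9.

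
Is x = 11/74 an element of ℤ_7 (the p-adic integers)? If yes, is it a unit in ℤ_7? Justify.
x ∈ ℤ_7^× (unit); v_7(x) = 0

ℤ_7 = {x ∈ ℚ_7 : v_7(x) ≥ 0} and ℤ_7^× = {x ∈ ℤ_7 : v_7(x) = 0}. Here v_7(11/74) = v_7(num) − v_7(den) = 0; compare against these criteria.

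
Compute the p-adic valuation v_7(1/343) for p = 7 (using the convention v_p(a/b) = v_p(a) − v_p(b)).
v_7(1/343) = -3

Factor powers of 7 from the numerator and denominator of the reduced fraction: 1 = 7^0 · 1 and 343 = 7^3 · 1. Apply v_p(a/b) = v_p(a) − v_p(b): v_7(1/343) = 0 − 3 = -3.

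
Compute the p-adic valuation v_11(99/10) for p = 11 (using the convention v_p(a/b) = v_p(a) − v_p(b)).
v_11(99/10) = 1

Factor powers of 11 from the numerator and denominator of the reduced fraction: 99 = 11^1 · 9 and 10 = 11^0 · 10. Apply v_p(a/b) = v_p(a) − v_p(b): v_11(99/10) = 1 − 0 = 1.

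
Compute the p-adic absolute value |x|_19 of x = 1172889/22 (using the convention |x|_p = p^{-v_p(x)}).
|1172889/22|_19 = 1/130321

Step 1 — compute v_19(x) by factoring powers of 19 out of the numerator and denominator: v_19(1172889/22) = 4. Step 2 — apply |x|_p = p^{-v_p(x)} = 19^{-4} = 1/130321.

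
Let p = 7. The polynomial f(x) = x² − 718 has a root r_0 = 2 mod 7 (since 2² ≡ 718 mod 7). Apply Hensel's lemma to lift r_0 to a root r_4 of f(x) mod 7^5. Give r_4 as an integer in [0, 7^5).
r_4 = 2312 (mod 16807)

Hensel's recurrence: r_{i+1} = r_i − f(r_i)·(f′(r_i))^{-1} mod 7^{i+2}, with f′(x) = 2x. Iterate:
  r_0 = 2 (mod 7)
  r_1 = 9 (mod 49)
  r_2 = 254 (mod 343)
  r_3 = 2312 (mod 2401)
  r_4 = 2312 (mod 16807)
Final: r_4 = 2312, and one checks f(r_4) ≡ 0 mod 7^5.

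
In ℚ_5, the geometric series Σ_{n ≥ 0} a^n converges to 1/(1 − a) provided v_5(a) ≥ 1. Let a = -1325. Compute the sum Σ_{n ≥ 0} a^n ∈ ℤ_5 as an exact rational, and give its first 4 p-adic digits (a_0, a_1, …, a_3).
Σ a^n = 1/(1 − a) = 1/1326;  first 4 digits = (1, 0, 2, 4)

v_5(a) = 2 ≥ 1, so the series converges in ℤ_5 to 1/(1 − a) = 1/(1 − (-1325)) = 1/1326. Expand this rational in ℤ_5: compute digits iteratively via d_i = x_i mod 5, x_{i+1} = (x_i − d_i)/5. The first 4 digits are (1, 0, 2, 4).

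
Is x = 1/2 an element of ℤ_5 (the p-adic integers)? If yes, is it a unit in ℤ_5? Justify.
x ∈ ℤ_5^× (unit); v_5(x) = 0

ℤ_5 = {x ∈ ℚ_5 : v_5(x) ≥ 0} and ℤ_5^× = {x ∈ ℤ_5 : v_5(x) = 0}. Here v_5(1/2) = v_5(num) − v_5(den) = 0; compare against these criteria.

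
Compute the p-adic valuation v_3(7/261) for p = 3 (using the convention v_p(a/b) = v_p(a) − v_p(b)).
v_3(7/261) = -2

Factor powers of 3 from the numerator and denominator of the reduced fraction: 7 = 3^0 · 7 and 261 = 3^2 · 29. Apply v_p(a/b) = v_p(a) − v_p(b): v_3(7/261) = 0 − 2 = -2.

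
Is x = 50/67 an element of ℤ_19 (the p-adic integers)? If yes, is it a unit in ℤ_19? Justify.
x ∈ ℤ_19^× (unit); v_19(x) = 0

ℤ_19 = {x ∈ ℚ_19 : v_19(x) ≥ 0} and ℤ_19^× = {x ∈ ℤ_19 : v_19(x) = 0}. Here v_19(50/67) = v_19(num) − v_19(den) = 0; compare against these criteria.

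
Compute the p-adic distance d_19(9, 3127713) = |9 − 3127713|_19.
d_19(9, 3127713) = 1/130321

Step 1 — x − y = 9 − 3127713 = -3127704. Step 2 — v_19(-3127704) = 4 (factor: -3127704 = −(19^4 · 24); the sign does not affect v_p). Step 3 — |x − y|_19 = 19^{-4} = 1/130321.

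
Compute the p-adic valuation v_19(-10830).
v_19(-10830) = 2

v_19(n) is the largest exponent k such that 19^k divides n. Factor out: -10830 = -19^2 · 30. (Sign doesn't affect v_p.) So v_19(-10830) = 2.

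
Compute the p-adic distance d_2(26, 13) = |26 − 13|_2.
d_2(26, 13) = 1

Step 1 — x − y = 26 − 13 = 13. Step 2 — v_2(13) = 0 (factor: 13 = (2^0 · 13); the sign does not affect v_p). Step 3 — |x − y|_2 = 2^{0} = 1.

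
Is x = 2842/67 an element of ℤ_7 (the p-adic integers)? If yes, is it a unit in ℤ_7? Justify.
x ∈ ℤ_7 but not a unit; v_7(x) = 2 > 0

ℤ_7 = {x ∈ ℚ_7 : v_7(x) ≥ 0} and ℤ_7^× = {x ∈ ℤ_7 : v_7(x) = 0}. Here v_7(2842/67) = v_7(num) − v_7(den) = 2; compare against these criteria.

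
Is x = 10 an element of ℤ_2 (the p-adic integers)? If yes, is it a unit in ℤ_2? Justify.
x ∈ ℤ_2 but not a unit; v_2(x) = 1 > 0

ℤ_2 = {x ∈ ℚ_2 : v_2(x) ≥ 0} and ℤ_2^× = {x ∈ ℤ_2 : v_2(x) = 0}. Here v_2(10) = v_2(num) − v_2(den) = 1; compare against these criteria.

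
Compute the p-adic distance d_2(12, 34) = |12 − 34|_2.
d_2(12, 34) = 1/2

Step 1 — x − y = 12 − 34 = -22. Step 2 — v_2(-22) = 1 (factor: -22 = −(2^1 · 11); the sign does not affect v_p). Step 3 — |x − y|_2 = 2^{-1} = 1/2.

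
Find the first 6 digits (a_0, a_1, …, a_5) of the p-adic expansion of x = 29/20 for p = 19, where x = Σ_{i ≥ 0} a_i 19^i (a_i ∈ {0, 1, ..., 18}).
(a_0, …, a_5) = (10, 10, 8, 10, 8, 10)

v_19(29/20) = 0 (numerator and denominator both coprime to 19), so x ∈ ℤ_19^×. Compute digits iteratively via a_i = x_i mod 19, x_{i+1} = (x_i − a_i)/19, with x_0 = x:
  x_0 = 29/20;  a_0 = 10;  x_1 = (x_0 − 10)/19 = -9/20
  x_1 = -9/20;  a_1 = 10;  x_2 = (x_1 − 10)/19 = -11/20
  x_2 = -11/20;  a_2 = 8;  x_3 = (x_2 − 8)/19 = -9/20
  x_3 = -9/20;  a_3 = 10;  x_4 = (x_3 − 10)/19 = -11/20
  x_4 = -11/20;  a_4 = 8;  x_5 = (x_4 − 8)/19 = -9/20
  x_5 = -9/20;  a_5 = 10;  x_6 = (x_5 − 10)/19 = -11/20
Digits: (10, 10, 8, 10, 8, 10).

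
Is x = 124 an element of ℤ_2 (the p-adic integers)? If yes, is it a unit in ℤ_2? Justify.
x ∈ ℤ_2 but not a unit; v_2(x) = 2 > 0

ℤ_2 = {x ∈ ℚ_2 : v_2(x) ≥ 0} and ℤ_2^× = {x ∈ ℤ_2 : v_2(x) = 0}. Here v_2(124) = v_2(num) − v_2(den) = 2; compare against these criteria.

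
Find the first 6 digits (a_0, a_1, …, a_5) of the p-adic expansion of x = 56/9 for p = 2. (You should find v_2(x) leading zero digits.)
(a_0, …, a_5) = (0, 0, 0, 1, 1, 1)

v_2(56/9) = 3, so a_0 = ... = a_2 = 0. Factor out: x = 2^3 · u with u = 7/9 a unit in ℤ_2. Expand u iteratively via a_{v+i} = u_i mod 2, u_{i+1} = (u_i − a_{v+i})/2:
  u_0 = 7/9;  a_3 = 1;  u_1 = (u_0 − 1)/2 = -1/9
  u_1 = -1/9;  a_4 = 1;  u_2 = (u_1 − 1)/2 = -5/9
  u_2 = -5/9;  a_5 = 1;  u_3 = (u_2 − 1)/2 = -7/9
Digits: (0, 0, 0, 1, 1, 1).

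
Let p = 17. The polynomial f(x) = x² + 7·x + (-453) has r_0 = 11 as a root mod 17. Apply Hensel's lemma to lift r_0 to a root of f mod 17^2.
r_1 = 249 (mod 289)

Hensel: r_{i+1} = r_i − f(r_i)·(f′(r_i))^{-1} mod 17^{i+2}, f′(x) = 2x + 7. Iterate:
  r_0 = 11 (mod 17)
  r_1 = 249 (mod 289)
Final: r = 249 satisfies f(r) ≡ 0 mod 17^2.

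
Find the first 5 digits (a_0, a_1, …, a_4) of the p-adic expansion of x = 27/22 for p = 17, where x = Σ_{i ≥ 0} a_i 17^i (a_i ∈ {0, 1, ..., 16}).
(a_0, …, a_4) = (2, 10, 11, 14, 3)

v_17(27/22) = 0 (numerator and denominator both coprime to 17), so x ∈ ℤ_17^×. Compute digits iteratively via a_i = x_i mod 17, x_{i+1} = (x_i − a_i)/17, with x_0 = x:
  x_0 = 27/22;  a_0 = 2;  x_1 = (x_0 − 2)/17 = -1/22
  x_1 = -1/22;  a_1 = 10;  x_2 = (x_1 − 10)/17 = -13/22
  x_2 = -13/22;  a_2 = 11;  x_3 = (x_2 − 11)/17 = -15/22
  x_3 = -15/22;  a_3 = 14;  x_4 = (x_3 − 14)/17 = -19/22
  x_4 = -19/22;  a_4 = 3;  x_5 = (x_4 − 3)/17 = -5/22
Digits: (2, 10, 11, 14, 3).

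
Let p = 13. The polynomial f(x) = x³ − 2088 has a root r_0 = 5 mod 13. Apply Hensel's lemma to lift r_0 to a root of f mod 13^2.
r_1 = 83 (mod 169)

Hensel: r_{i+1} = r_i − f(r_i)/f′(r_i) mod 13^{i+2}, where f′(x) = 3x². Iterate:
  r_0 = 5 (mod 13)
  r_1 = 83 (mod 169)
Final: r = 83 with f(r) ≡ 0 mod 13^2.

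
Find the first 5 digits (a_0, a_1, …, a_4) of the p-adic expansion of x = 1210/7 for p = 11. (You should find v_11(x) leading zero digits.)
(a_0, …, a_4) = (0, 0, 3, 3, 6)

v_11(1210/7) = 2, so a_0 = ... = a_1 = 0. Factor out: x = 11^2 · u with u = 10/7 a unit in ℤ_11. Expand u iteratively via a_{v+i} = u_i mod 11, u_{i+1} = (u_i − a_{v+i})/11:
  u_0 = 10/7;  a_2 = 3;  u_1 = (u_0 − 3)/11 = -1/7
  u_1 = -1/7;  a_3 = 3;  u_2 = (u_1 − 3)/11 = -2/7
  u_2 = -2/7;  a_4 = 6;  u_3 = (u_2 − 6)/11 = -4/7
Digits: (0, 0, 3, 3, 6).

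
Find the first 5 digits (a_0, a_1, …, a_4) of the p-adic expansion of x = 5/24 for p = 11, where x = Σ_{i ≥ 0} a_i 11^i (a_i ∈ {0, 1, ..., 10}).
(a_0, …, a_4) = (8, 8, 7, 8, 7)

v_11(5/24) = 0 (numerator and denominator both coprime to 11), so x ∈ ℤ_11^×. Compute digits iteratively via a_i = x_i mod 11, x_{i+1} = (x_i − a_i)/11, with x_0 = x:
  x_0 = 5/24;  a_0 = 8;  x_1 = (x_0 − 8)/11 = -17/24
  x_1 = -17/24;  a_1 = 8;  x_2 = (x_1 − 8)/11 = -19/24
  x_2 = -19/24;  a_2 = 7;  x_3 = (x_2 − 7)/11 = -17/24
  x_3 = -17/24;  a_3 = 8;  x_4 = (x_3 − 8)/11 = -19/24
  x_4 = -19/24;  a_4 = 7;  x_5 = (x_4 − 7)/11 = -17/24
Digits: (8, 8, 7, 8, 7).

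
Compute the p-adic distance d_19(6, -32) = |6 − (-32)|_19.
d_19(6, -32) = 1/19

Step 1 — x − y = 6 − (-32) = 38. Step 2 — v_19(38) = 1 (factor: 38 = (19^1 · 2); the sign does not affect v_p). Step 3 — |x − y|_19 = 19^{-1} = 1/19.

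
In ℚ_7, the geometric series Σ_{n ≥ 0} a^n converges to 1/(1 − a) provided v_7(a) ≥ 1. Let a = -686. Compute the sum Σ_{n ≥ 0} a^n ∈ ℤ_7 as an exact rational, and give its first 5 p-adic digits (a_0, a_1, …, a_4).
Σ a^n = 1/(1 − a) = 1/687;  first 5 digits = (1, 0, 0, 5, 6)

v_7(a) = 3 ≥ 1, so the series converges in ℤ_7 to 1/(1 − a) = 1/(1 − (-686)) = 1/687. Expand this rational in ℤ_7: compute digits iteratively via d_i = x_i mod 7, x_{i+1} = (x_i − d_i)/7. The first 5 digits are (1, 0, 0, 5, 6).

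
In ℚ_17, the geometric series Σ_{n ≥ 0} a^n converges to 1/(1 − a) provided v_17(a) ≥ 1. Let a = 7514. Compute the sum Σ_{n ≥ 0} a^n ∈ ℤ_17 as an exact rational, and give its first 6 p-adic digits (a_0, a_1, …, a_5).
Σ a^n = 1/(1 − a) = -1/7513;  first 6 digits = (1, 0, 9, 1, 13, 5)

v_17(a) = 2 ≥ 1, so the series converges in ℤ_17 to 1/(1 − a) = 1/(1 − 7514) = -1/7513. Expand this rational in ℤ_17: compute digits iteratively via d_i = x_i mod 17, x_{i+1} = (x_i − d_i)/17. The first 6 digits are (1, 0, 9, 1, 13, 5).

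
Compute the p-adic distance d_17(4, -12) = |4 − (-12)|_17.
d_17(4, -12) = 1

Step 1 — x − y = 4 − (-12) = 16. Step 2 — v_17(16) = 0 (factor: 16 = (17^0 · 16); the sign does not affect v_p). Step 3 — |x − y|_17 = 17^{0} = 1.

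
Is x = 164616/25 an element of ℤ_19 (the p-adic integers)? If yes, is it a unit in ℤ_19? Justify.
x ∈ ℤ_19 but not a unit; v_19(x) = 3 > 0

ℤ_19 = {x ∈ ℚ_19 : v_19(x) ≥ 0} and ℤ_19^× = {x ∈ ℤ_19 : v_19(x) = 0}. Here v_19(164616/25) = v_19(num) − v_19(den) = 3; compare against these criteria.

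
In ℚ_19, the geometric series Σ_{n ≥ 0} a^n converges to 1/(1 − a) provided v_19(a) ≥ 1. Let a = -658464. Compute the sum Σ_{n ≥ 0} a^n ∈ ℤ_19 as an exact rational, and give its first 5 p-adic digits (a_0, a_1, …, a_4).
Σ a^n = 1/(1 − a) = 1/658465;  first 5 digits = (1, 0, 0, 18, 13)

v_19(a) = 3 ≥ 1, so the series converges in ℤ_19 to 1/(1 − a) = 1/(1 − (-658464)) = 1/658465. Expand this rational in ℤ_19: compute digits iteratively via d_i = x_i mod 19, x_{i+1} = (x_i − d_i)/19. The first 5 digits are (1, 0, 0, 18, 13).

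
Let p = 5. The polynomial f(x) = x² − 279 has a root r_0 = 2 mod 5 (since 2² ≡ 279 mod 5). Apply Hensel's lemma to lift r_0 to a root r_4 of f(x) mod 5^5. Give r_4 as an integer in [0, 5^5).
r_4 = 1477 (mod 3125)

Hensel's recurrence: r_{i+1} = r_i − f(r_i)·(f′(r_i))^{-1} mod 5^{i+2}, with f′(x) = 2x. Iterate:
  r_0 = 2 (mod 5)
  r_1 = 2 (mod 25)
  r_2 = 102 (mod 125)
  r_3 = 227 (mod 625)
  r_4 = 1477 (mod 3125)
Final: r_4 = 1477, and one checks f(r_4) ≡ 0 mod 5^5.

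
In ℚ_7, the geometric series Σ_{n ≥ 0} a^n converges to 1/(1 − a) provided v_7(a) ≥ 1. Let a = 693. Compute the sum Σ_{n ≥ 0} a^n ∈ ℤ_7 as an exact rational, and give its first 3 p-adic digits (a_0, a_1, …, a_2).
Σ a^n = 1/(1 − a) = -1/692;  first 3 digits = (1, 1, 1)

v_7(a) = 1 ≥ 1, so the series converges in ℤ_7 to 1/(1 − a) = 1/(1 − 693) = -1/692. Expand this rational in ℤ_7: compute digits iteratively via d_i = x_i mod 7, x_{i+1} = (x_i − d_i)/7. The first 3 digits are (1, 1, 1).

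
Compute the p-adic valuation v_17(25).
v_17(25) = 0

v_17(n) is the largest exponent k such that 17^k divides n. Factor out: 25 = 17^0 · 25. (Sign doesn't affect v_p.) So v_17(25) = 0.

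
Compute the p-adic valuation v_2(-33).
v_2(-33) = 0

v_2(n) is the largest exponent k such that 2^k divides n. Factor out: -33 = -2^0 · 33. (Sign doesn't affect v_p.) So v_2(-33) = 0.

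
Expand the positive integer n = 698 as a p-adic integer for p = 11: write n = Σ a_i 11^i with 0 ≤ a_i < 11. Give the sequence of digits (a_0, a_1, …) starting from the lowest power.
(a_0, a_1, …) = (5, 8, 5)

Repeated division by 11 gives the digits low-to-high: 698 = 5 + 8·11^1 + 5·11^2. Digit sequence: (5, 8, 5).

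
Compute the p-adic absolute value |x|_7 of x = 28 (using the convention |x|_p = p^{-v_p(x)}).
|28|_7 = 1/7

Step 1 — compute v_7(x) by factoring powers of 7 out of the numerator and denominator: v_7(28) = 1. Step 2 — apply |x|_p = p^{-v_p(x)} = 7^{-1} = 1/7.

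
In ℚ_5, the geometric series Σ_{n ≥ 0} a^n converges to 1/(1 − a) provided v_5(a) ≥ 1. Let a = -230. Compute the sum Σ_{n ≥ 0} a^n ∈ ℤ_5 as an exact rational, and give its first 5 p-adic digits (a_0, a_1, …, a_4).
Σ a^n = 1/(1 − a) = 1/231;  first 5 digits = (1, 4, 1, 0, 3)

v_5(a) = 1 ≥ 1, so the series converges in ℤ_5 to 1/(1 − a) = 1/(1 − (-230)) = 1/231. Expand this rational in ℤ_5: compute digits iteratively via d_i = x_i mod 5, x_{i+1} = (x_i − d_i)/5. The first 5 digits are (1, 4, 1, 0, 3).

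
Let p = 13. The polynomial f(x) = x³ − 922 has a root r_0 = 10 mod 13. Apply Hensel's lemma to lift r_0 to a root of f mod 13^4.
r_3 = 14297 (mod 28561)

Hensel: r_{i+1} = r_i − f(r_i)/f′(r_i) mod 13^{i+2}, where f′(x) = 3x². Iterate:
  r_0 = 10 (mod 13)
  r_1 = 101 (mod 169)
  r_2 = 1115 (mod 2197)
  r_3 = 14297 (mod 28561)
Final: r = 14297 with f(r) ≡ 0 mod 13^4.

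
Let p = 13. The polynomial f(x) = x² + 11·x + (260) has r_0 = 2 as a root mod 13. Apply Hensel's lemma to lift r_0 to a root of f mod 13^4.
r_3 = 21322 (mod 28561)

Hensel: r_{i+1} = r_i − f(r_i)·(f′(r_i))^{-1} mod 13^{i+2}, f′(x) = 2x + 11. Iterate:
  r_0 = 2 (mod 13)
  r_1 = 28 (mod 169)
  r_2 = 1549 (mod 2197)
  r_3 = 21322 (mod 28561)
Final: r = 21322 satisfies f(r) ≡ 0 mod 13^4.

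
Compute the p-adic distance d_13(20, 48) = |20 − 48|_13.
d_13(20, 48) = 1

Step 1 — x − y = 20 − 48 = -28. Step 2 — v_13(-28) = 0 (factor: -28 = −(13^0 · 28); the sign does not affect v_p). Step 3 — |x − y|_13 = 13^{0} = 1.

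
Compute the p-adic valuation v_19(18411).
v_19(18411) = 2

v_19(n) is the largest exponent k such that 19^k divides n. Factor out: 18411 = 19^2 · 51. (Sign doesn't affect v_p.) So v_19(18411) = 2.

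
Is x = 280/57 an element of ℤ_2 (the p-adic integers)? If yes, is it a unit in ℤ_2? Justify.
x ∈ ℤ_2 but not a unit; v_2(x) = 3 > 0

ℤ_2 = {x ∈ ℚ_2 : v_2(x) ≥ 0} and ℤ_2^× = {x ∈ ℤ_2 : v_2(x) = 0}. Here v_2(280/57) = v_2(num) − v_2(den) = 3; compare against these criteria.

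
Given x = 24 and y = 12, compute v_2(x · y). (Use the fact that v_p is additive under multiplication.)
v_2(288) = 5

v_p(x) = 3 (factor: 24 = 2^3 · 3); v_p(y) = 2 (factor: 12 = 2^2 · 3). Additivity: v_p(xy) = v_p(x) + v_p(y) = 3 + 2 = 5. (Direct check: xy = 288 = 2^5 · (9).)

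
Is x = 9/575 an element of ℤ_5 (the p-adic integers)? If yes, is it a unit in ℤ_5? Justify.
x ∉ ℤ_5 (v_5(x) = -2 < 0)

ℤ_5 = {x ∈ ℚ_5 : v_5(x) ≥ 0} and ℤ_5^× = {x ∈ ℤ_5 : v_5(x) = 0}. Here v_5(9/575) = v_5(num) − v_5(den) = -2; compare against these criteria.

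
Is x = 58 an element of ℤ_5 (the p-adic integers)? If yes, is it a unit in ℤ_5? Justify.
x ∈ ℤ_5^× (unit); v_5(x) = 0

ℤ_5 = {x ∈ ℚ_5 : v_5(x) ≥ 0} and ℤ_5^× = {x ∈ ℤ_5 : v_5(x) = 0}. Here v_5(58) = v_5(num) − v_5(den) = 0; compare against these criteria.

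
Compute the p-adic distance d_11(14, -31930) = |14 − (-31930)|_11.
d_11(14, -31930) = 1/1331

Step 1 — x − y = 14 − (-31930) = 31944. Step 2 — v_11(31944) = 3 (factor: 31944 = (11^3 · 24); the sign does not affect v_p). Step 3 — |x − y|_11 = 11^{-3} = 1/1331.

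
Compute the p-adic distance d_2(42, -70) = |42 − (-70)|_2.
d_2(42, -70) = 1/16

Step 1 — x − y = 42 − (-70) = 112. Step 2 — v_2(112) = 4 (factor: 112 = (2^4 · 7); the sign does not affect v_p). Step 3 — |x − y|_2 = 2^{-4} = 1/16.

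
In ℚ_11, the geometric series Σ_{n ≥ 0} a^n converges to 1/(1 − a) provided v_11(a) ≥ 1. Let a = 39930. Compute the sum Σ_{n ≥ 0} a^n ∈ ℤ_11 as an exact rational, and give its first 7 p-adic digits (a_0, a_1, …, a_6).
Σ a^n = 1/(1 − a) = -1/39929;  first 7 digits = (1, 0, 0, 8, 2, 0, 9)

v_11(a) = 3 ≥ 1, so the series converges in ℤ_11 to 1/(1 − a) = 1/(1 − 39930) = -1/39929. Expand this rational in ℤ_11: compute digits iteratively via d_i = x_i mod 11, x_{i+1} = (x_i − d_i)/11. The first 7 digits are (1, 0, 0, 8, 2, 0, 9).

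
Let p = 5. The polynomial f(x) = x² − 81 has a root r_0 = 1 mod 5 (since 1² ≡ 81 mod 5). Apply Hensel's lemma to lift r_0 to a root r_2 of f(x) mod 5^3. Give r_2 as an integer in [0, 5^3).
r_2 = 116 (mod 125)

Hensel's recurrence: r_{i+1} = r_i − f(r_i)·(f′(r_i))^{-1} mod 5^{i+2}, with f′(x) = 2x. Iterate:
  r_0 = 1 (mod 5)
  r_1 = 16 (mod 25)
  r_2 = 116 (mod 125)
Final: r_2 = 116, and one checks f(r_2) ≡ 0 mod 5^3.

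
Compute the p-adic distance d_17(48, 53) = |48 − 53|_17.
d_17(48, 53) = 1

Step 1 — x − y = 48 − 53 = -5. Step 2 — v_17(-5) = 0 (factor: -5 = −(17^0 · 5); the sign does not affect v_p). Step 3 — |x − y|_17 = 17^{0} = 1.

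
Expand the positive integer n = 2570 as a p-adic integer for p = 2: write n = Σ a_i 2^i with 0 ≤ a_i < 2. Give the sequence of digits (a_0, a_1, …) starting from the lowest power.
(a_0, a_1, …) = (0, 1, 0, 1, 0, 0, 0, 0, 0, 1, 0, 1)

Repeated division by 2 gives the digits low-to-high: 2570 = 1·2^1 + 1·2^3 + 1·2^9 + 1·2^11. Digit sequence: (0, 1, 0, 1, 0, 0, 0, 0, 0, 1, 0, 1).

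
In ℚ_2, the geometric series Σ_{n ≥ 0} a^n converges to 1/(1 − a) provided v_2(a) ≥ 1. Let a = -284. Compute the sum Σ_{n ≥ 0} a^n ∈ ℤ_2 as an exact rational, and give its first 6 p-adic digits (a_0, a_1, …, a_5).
Σ a^n = 1/(1 − a) = 1/285;  first 6 digits = (1, 0, 1, 0, 1, 1)

v_2(a) = 2 ≥ 1, so the series converges in ℤ_2 to 1/(1 − a) = 1/(1 − (-284)) = 1/285. Expand this rational in ℤ_2: compute digits iteratively via d_i = x_i mod 2, x_{i+1} = (x_i − d_i)/2. The first 6 digits are (1, 0, 1, 0, 1, 1).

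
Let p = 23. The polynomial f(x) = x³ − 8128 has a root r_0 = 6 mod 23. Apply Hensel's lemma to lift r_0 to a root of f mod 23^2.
r_1 = 236 (mod 529)

Hensel: r_{i+1} = r_i − f(r_i)/f′(r_i) mod 23^{i+2}, where f′(x) = 3x². Iterate:
  r_0 = 6 (mod 23)
  r_1 = 236 (mod 529)
Final: r = 236 with f(r) ≡ 0 mod 23^2.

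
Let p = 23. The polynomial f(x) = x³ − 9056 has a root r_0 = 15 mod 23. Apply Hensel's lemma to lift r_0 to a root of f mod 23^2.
r_1 = 130 (mod 529)

Hensel: r_{i+1} = r_i − f(r_i)/f′(r_i) mod 23^{i+2}, where f′(x) = 3x². Iterate:
  r_0 = 15 (mod 23)
  r_1 = 130 (mod 529)
Final: r = 130 with f(r) ≡ 0 mod 23^2.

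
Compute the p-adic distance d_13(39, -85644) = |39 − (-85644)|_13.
d_13(39, -85644) = 1/28561

Step 1 — x − y = 39 − (-85644) = 85683. Step 2 — v_13(85683) = 4 (factor: 85683 = (13^4 · 3); the sign does not affect v_p). Step 3 — |x − y|_13 = 13^{-4} = 1/28561.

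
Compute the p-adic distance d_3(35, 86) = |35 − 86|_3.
d_3(35, 86) = 1/3

Step 1 — x − y = 35 − 86 = -51. Step 2 — v_3(-51) = 1 (factor: -51 = −(3^1 · 17); the sign does not affect v_p). Step 3 — |x − y|_3 = 3^{-1} = 1/3.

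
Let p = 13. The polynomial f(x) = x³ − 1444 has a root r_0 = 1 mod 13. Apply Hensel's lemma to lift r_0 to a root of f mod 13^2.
r_1 = 144 (mod 169)

Hensel: r_{i+1} = r_i − f(r_i)/f′(r_i) mod 13^{i+2}, where f′(x) = 3x². Iterate:
  r_0 = 1 (mod 13)
  r_1 = 144 (mod 169)
Final: r = 144 with f(r) ≡ 0 mod 13^2.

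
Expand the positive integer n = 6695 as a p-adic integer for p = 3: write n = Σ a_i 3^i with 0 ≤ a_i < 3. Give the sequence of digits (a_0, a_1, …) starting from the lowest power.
(a_0, a_1, …) = (2, 2, 2, 1, 1, 0, 0, 0, 1)

Repeated division by 3 gives the digits low-to-high: 6695 = 2 + 2·3^1 + 2·3^2 + 1·3^3 + 1·3^4 + 1·3^8. Digit sequence: (2, 2, 2, 1, 1, 0, 0, 0, 1).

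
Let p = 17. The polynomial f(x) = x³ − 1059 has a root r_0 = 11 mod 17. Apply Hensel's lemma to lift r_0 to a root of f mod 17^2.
r_1 = 62 (mod 289)

Hensel: r_{i+1} = r_i − f(r_i)/f′(r_i) mod 17^{i+2}, where f′(x) = 3x². Iterate:
  r_0 = 11 (mod 17)
  r_1 = 62 (mod 289)
Final: r = 62 with f(r) ≡ 0 mod 17^2.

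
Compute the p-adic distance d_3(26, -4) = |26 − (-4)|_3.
d_3(26, -4) = 1/3

Step 1 — x − y = 26 − (-4) = 30. Step 2 — v_3(30) = 1 (factor: 30 = (3^1 · 10); the sign does not affect v_p). Step 3 — |x − y|_3 = 3^{-1} = 1/3.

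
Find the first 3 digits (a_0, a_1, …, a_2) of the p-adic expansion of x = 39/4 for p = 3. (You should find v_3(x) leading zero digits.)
(a_0, …, a_2) = (0, 1, 0)

v_3(39/4) = 1, so a_0 = ... = a_0 = 0. Factor out: x = 3^1 · u with u = 13/4 a unit in ℤ_3. Expand u iteratively via a_{v+i} = u_i mod 3, u_{i+1} = (u_i − a_{v+i})/3:
  u_0 = 13/4;  a_1 = 1;  u_1 = (u_0 − 1)/3 = 3/4
  u_1 = 3/4;  a_2 = 0;  u_2 = (u_1 − 0)/3 = 1/4
Digits: (0, 1, 0).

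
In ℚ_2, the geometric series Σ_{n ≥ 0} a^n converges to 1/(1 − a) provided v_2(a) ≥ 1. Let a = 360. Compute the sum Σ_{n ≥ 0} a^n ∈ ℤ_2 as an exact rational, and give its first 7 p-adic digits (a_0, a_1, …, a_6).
Σ a^n = 1/(1 − a) = -1/359;  first 7 digits = (1, 0, 0, 1, 0, 1, 0)

v_2(a) = 3 ≥ 1, so the series converges in ℤ_2 to 1/(1 − a) = 1/(1 − 360) = -1/359. Expand this rational in ℤ_2: compute digits iteratively via d_i = x_i mod 2, x_{i+1} = (x_i − d_i)/2. The first 7 digits are (1, 0, 0, 1, 0, 1, 0).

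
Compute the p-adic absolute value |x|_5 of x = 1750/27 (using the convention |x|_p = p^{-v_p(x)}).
|1750/27|_5 = 1/125

Step 1 — compute v_5(x) by factoring powers of 5 out of the numerator and denominator: v_5(1750/27) = 3. Step 2 — apply |x|_p = p^{-v_p(x)} = 5^{-3} = 1/125.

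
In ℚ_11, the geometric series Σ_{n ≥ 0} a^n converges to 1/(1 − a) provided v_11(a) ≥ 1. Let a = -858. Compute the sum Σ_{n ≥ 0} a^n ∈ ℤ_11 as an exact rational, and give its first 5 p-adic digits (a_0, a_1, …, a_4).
Σ a^n = 1/(1 − a) = 1/859;  first 5 digits = (1, 10, 4, 1, 8)

v_11(a) = 1 ≥ 1, so the series converges in ℤ_11 to 1/(1 − a) = 1/(1 − (-858)) = 1/859. Expand this rational in ℤ_11: compute digits iteratively via d_i = x_i mod 11, x_{i+1} = (x_i − d_i)/11. The first 5 digits are (1, 10, 4, 1, 8).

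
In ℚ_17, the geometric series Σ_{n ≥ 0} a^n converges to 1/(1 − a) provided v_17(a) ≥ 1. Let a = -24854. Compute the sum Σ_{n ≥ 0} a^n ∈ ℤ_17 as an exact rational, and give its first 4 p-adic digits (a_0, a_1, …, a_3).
Σ a^n = 1/(1 − a) = 1/24855;  first 4 digits = (1, 0, 16, 11)

v_17(a) = 2 ≥ 1, so the series converges in ℤ_17 to 1/(1 − a) = 1/(1 − (-24854)) = 1/24855. Expand this rational in ℤ_17: compute digits iteratively via d_i = x_i mod 17, x_{i+1} = (x_i − d_i)/17. The first 4 digits are (1, 0, 16, 11).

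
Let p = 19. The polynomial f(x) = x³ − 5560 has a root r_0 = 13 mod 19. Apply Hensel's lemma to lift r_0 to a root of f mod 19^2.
r_1 = 355 (mod 361)

Hensel: r_{i+1} = r_i − f(r_i)/f′(r_i) mod 19^{i+2}, where f′(x) = 3x². Iterate:
  r_0 = 13 (mod 19)
  r_1 = 355 (mod 361)
Final: r = 355 with f(r) ≡ 0 mod 19^2.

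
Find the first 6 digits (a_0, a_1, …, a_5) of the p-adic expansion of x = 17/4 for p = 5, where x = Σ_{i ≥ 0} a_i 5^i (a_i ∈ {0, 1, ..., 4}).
(a_0, …, a_5) = (3, 4, 3, 3, 3, 3)

v_5(17/4) = 0 (numerator and denominator both coprime to 5), so x ∈ ℤ_5^×. Compute digits iteratively via a_i = x_i mod 5, x_{i+1} = (x_i − a_i)/5, with x_0 = x:
  x_0 = 17/4;  a_0 = 3;  x_1 = (x_0 − 3)/5 = 1/4
  x_1 = 1/4;  a_1 = 4;  x_2 = (x_1 − 4)/5 = -3/4
  x_2 = -3/4;  a_2 = 3;  x_3 = (x_2 − 3)/5 = -3/4
  x_3 = -3/4;  a_3 = 3;  x_4 = (x_3 − 3)/5 = -3/4
  x_4 = -3/4;  a_4 = 3;  x_5 = (x_4 − 3)/5 = -3/4
  x_5 = -3/4;  a_5 = 3;  x_6 = (x_5 − 3)/5 = -3/4
Digits: (3, 4, 3, 3, 3, 3).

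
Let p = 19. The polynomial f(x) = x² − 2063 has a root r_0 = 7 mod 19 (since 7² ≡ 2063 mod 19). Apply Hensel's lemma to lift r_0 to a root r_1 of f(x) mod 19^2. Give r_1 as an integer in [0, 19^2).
r_1 = 254 (mod 361)

Hensel's recurrence: r_{i+1} = r_i − f(r_i)·(f′(r_i))^{-1} mod 19^{i+2}, with f′(x) = 2x. Iterate:
  r_0 = 7 (mod 19)
  r_1 = 254 (mod 361)
Final: r_1 = 254, and one checks f(r_1) ≡ 0 mod 19^2.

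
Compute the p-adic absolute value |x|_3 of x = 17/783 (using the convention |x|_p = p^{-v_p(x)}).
|17/783|_3 = 27

Step 1 — compute v_3(x) by factoring powers of 3 out of the numerator and denominator: v_3(17/783) = -3. Step 2 — apply |x|_p = p^{-v_p(x)} = 3^{3} = 27.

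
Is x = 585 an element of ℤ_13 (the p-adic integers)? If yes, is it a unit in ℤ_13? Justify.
x ∈ ℤ_13 but not a unit; v_13(x) = 1 > 0

ℤ_13 = {x ∈ ℚ_13 : v_13(x) ≥ 0} and ℤ_13^× = {x ∈ ℤ_13 : v_13(x) = 0}. Here v_13(585) = v_13(num) − v_13(den) = 1; compare against these criteria.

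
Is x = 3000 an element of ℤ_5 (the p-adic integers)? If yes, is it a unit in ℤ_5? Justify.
x ∈ ℤ_5 but not a unit; v_5(x) = 3 > 0

ℤ_5 = {x ∈ ℚ_5 : v_5(x) ≥ 0} and ℤ_5^× = {x ∈ ℤ_5 : v_5(x) = 0}. Here v_5(3000) = v_5(num) − v_5(den) = 3; compare against these criteria.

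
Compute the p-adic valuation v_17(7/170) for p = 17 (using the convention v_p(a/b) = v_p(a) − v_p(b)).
v_17(7/170) = -1

Factor powers of 17 from the numerator and denominator of the reduced fraction: 7 = 17^0 · 7 and 170 = 17^1 · 10. Apply v_p(a/b) = v_p(a) − v_p(b): v_17(7/170) = 0 − 1 = -1.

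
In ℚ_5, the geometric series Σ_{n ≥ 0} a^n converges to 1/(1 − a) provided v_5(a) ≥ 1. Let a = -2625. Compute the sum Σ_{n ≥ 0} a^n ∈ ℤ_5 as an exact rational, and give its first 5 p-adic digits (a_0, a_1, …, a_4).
Σ a^n = 1/(1 − a) = 1/2626;  first 5 digits = (1, 0, 0, 4, 0)

v_5(a) = 3 ≥ 1, so the series converges in ℤ_5 to 1/(1 − a) = 1/(1 − (-2625)) = 1/2626. Expand this rational in ℤ_5: compute digits iteratively via d_i = x_i mod 5, x_{i+1} = (x_i − d_i)/5. The first 5 digits are (1, 0, 0, 4, 0).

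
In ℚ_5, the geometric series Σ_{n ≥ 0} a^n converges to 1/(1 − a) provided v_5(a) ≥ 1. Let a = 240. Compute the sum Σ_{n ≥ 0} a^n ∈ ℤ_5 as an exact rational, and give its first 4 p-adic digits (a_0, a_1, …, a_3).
Σ a^n = 1/(1 − a) = -1/239;  first 4 digits = (1, 3, 3, 4)

v_5(a) = 1 ≥ 1, so the series converges in ℤ_5 to 1/(1 − a) = 1/(1 − 240) = -1/239. Expand this rational in ℤ_5: compute digits iteratively via d_i = x_i mod 5, x_{i+1} = (x_i − d_i)/5. The first 4 digits are (1, 3, 3, 4).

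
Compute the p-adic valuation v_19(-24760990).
v_19(-24760990) = 5

v_19(n) is the largest exponent k such that 19^k divides n. Factor out: -24760990 = -19^5 · 10. (Sign doesn't affect v_p.) So v_19(-24760990) = 5.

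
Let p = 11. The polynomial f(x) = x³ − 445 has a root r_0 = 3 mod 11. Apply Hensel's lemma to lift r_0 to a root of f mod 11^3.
r_2 = 619 (mod 1331)

Hensel: r_{i+1} = r_i − f(r_i)/f′(r_i) mod 11^{i+2}, where f′(x) = 3x². Iterate:
  r_0 = 3 (mod 11)
  r_1 = 14 (mod 121)
  r_2 = 619 (mod 1331)
Final: r = 619 with f(r) ≡ 0 mod 11^3.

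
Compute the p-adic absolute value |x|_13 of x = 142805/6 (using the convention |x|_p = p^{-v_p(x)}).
|142805/6|_13 = 1/28561

Step 1 — compute v_13(x) by factoring powers of 13 out of the numerator and denominator: v_13(142805/6) = 4. Step 2 — apply |x|_p = p^{-v_p(x)} = 13^{-4} = 1/28561.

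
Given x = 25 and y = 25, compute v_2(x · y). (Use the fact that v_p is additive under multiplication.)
v_2(625) = 0

v_p(x) = 0 (factor: 25 = 2^0 · 25); v_p(y) = 0 (factor: 25 = 2^0 · 25). Additivity: v_p(xy) = v_p(x) + v_p(y) = 0 + 0 = 0. (Direct check: xy = 625 = 2^0 · (625).)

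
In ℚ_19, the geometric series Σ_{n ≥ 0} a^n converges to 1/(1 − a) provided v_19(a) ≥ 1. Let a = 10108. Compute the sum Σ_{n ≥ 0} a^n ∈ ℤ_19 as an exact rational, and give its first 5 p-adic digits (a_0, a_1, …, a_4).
Σ a^n = 1/(1 − a) = -1/10107;  first 5 digits = (1, 0, 9, 1, 5)

v_19(a) = 2 ≥ 1, so the series converges in ℤ_19 to 1/(1 − a) = 1/(1 − 10108) = -1/10107. Expand this rational in ℤ_19: compute digits iteratively via d_i = x_i mod 19, x_{i+1} = (x_i − d_i)/19. The first 5 digits are (1, 0, 9, 1, 5).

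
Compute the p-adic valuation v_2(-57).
v_2(-57) = 0

v_2(n) is the largest exponent k such that 2^k divides n. Factor out: -57 = -2^0 · 57. (Sign doesn't affect v_p.) So v_2(-57) = 0.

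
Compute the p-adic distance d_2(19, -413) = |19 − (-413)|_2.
d_2(19, -413) = 1/16

Step 1 — x − y = 19 − (-413) = 432. Step 2 — v_2(432) = 4 (factor: 432 = (2^4 · 27); the sign does not affect v_p). Step 3 — |x − y|_2 = 2^{-4} = 1/16.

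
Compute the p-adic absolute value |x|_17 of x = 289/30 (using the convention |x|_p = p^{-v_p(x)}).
|289/30|_17 = 1/289

Step 1 — compute v_17(x) by factoring powers of 17 out of the numerator and denominator: v_17(289/30) = 2. Step 2 — apply |x|_p = p^{-v_p(x)} = 17^{-2} = 1/289.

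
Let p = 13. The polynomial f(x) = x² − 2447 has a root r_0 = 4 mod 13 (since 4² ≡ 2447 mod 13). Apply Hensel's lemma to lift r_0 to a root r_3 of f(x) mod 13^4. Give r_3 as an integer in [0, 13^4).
r_3 = 3033 (mod 28561)

Hensel's recurrence: r_{i+1} = r_i − f(r_i)·(f′(r_i))^{-1} mod 13^{i+2}, with f′(x) = 2x. Iterate:
  r_0 = 4 (mod 13)
  r_1 = 160 (mod 169)
  r_2 = 836 (mod 2197)
  r_3 = 3033 (mod 28561)
Final: r_3 = 3033, and one checks f(r_3) ≡ 0 mod 13^4.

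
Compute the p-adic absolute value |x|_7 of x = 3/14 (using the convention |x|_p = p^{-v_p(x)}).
|3/14|_7 = 7

Step 1 — compute v_7(x) by factoring powers of 7 out of the numerator and denominator: v_7(3/14) = -1. Step 2 — apply |x|_p = p^{-v_p(x)} = 7^{1} = 7.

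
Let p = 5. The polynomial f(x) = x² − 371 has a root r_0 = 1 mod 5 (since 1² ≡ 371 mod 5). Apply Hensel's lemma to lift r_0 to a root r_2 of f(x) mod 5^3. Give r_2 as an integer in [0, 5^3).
r_2 = 11 (mod 125)

Hensel's recurrence: r_{i+1} = r_i − f(r_i)·(f′(r_i))^{-1} mod 5^{i+2}, with f′(x) = 2x. Iterate:
  r_0 = 1 (mod 5)
  r_1 = 11 (mod 25)
  r_2 = 11 (mod 125)
Final: r_2 = 11, and one checks f(r_2) ≡ 0 mod 5^3.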